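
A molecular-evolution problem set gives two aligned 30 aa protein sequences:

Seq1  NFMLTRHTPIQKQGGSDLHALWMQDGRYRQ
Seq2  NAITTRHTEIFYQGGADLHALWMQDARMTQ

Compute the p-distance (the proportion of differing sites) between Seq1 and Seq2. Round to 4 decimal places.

Differing sites — 2:F/A; 3:M/I; 4:L/T; 9:P/E; 11:Q/F; 12:K/Y; 16:S/A; 26:G/A; 28:Y/M; 29:R/T.
There are 10 differences over 30 sites, so p = 10/30 = 0.3333.

0.3333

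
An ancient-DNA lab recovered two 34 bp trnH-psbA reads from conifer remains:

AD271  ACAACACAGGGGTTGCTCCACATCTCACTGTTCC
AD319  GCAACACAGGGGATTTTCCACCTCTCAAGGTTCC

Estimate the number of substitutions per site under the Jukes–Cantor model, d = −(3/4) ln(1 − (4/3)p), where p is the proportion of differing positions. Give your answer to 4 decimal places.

0.2407

Mismatches occur at site 1 (A→G), site 13 (T→A), site 15 (G→T), site 16 (C→T), site 22 (A→C), site 28 (C→A), site 29 (T→G).
p = 7/34 = 0.205882.
d = −0.75 · ln(1 − (4/3)·0.205882) = −0.75 · ln(0.725491) = −0.75 · (-0.320907) = 0.2407.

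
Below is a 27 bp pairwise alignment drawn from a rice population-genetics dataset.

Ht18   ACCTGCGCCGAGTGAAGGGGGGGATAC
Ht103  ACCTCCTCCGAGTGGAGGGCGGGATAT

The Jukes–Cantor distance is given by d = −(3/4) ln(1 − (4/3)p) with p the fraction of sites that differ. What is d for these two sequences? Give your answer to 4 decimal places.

0.2127

Mismatches occur at site 5 (G→C), site 7 (G→T), site 15 (A→G), site 20 (G→C), site 27 (C→T).
p = 5/27 = 0.185185.
d = −0.75 · ln(1 − (4/3)·0.185185) = −0.75 · ln(0.753087) = −0.75 · (-0.283575) = 0.2127.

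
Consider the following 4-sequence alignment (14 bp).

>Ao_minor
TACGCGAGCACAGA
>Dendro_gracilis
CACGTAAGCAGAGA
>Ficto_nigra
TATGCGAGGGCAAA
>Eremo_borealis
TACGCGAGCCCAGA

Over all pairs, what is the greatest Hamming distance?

8

Pairwise Hamming distances:
  Ao_minor vs Dendro_gracilis: 4
  Ao_minor vs Ficto_nigra: 4
  Ao_minor vs Eremo_borealis: 1
  Dendro_gracilis vs Ficto_nigra: 8
  Dendro_gracilis vs Eremo_borealis: 5
  Ficto_nigra vs Eremo_borealis: 4
The largest is 8, between Dendro_gracilis and Ficto_nigra.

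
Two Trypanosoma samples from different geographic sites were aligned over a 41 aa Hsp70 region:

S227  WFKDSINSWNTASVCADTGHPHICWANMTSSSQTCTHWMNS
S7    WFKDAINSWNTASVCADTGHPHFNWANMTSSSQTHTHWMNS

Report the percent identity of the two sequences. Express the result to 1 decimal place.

The sequences differ at positions 5 (S/A), 23 (I/F), 24 (C/N), 35 (C/H).
37 of the 41 sites match, so the percent identity is 37/41 × 100 = 90.2%.

90.2%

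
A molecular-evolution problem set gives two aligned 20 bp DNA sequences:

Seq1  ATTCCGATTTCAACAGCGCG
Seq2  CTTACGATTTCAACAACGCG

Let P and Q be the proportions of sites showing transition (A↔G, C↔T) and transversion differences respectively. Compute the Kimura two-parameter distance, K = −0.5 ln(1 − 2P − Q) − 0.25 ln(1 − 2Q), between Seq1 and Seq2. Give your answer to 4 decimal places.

0.1674

Differing sites — 1:A/C (Tv); 4:C/A (Tv); 16:G/A (Ti).
Of the 3 differences, 1 transition and 2 transversions over 20 sites: P = 1/20 = 0.050000, Q = 2/20 = 0.100000.
d = −0.5·ln(0.800000) − 0.25·ln(0.800000) = −0.5·(-0.223144) − 0.25·(-0.223144) = 0.1674.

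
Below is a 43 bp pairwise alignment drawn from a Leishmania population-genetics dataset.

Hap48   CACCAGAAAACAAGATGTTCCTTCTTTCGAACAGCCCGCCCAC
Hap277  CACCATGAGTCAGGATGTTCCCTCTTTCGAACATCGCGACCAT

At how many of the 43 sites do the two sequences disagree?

10

Differing sites — 6:G/T; 7:A/G; 9:A/G; 10:A/T; 13:A/G; 22:T/C; 34:G/T; 36:C/G; 39:C/A; 43:C/T.
That gives 10 mismatches out of 43 aligned sites, so the Hamming distance is 10.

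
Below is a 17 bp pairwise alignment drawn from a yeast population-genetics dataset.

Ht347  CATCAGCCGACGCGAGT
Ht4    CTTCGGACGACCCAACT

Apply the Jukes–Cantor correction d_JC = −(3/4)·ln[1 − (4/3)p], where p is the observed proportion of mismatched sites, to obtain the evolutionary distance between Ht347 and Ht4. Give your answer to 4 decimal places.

Differing sites — 2:A/T; 5:A/G; 7:C/A; 12:G/C; 14:G/A; 16:G/C.
p = 6/17 = 0.352941.
d = −0.75 · ln(1 − (4/3)·0.352941) = −0.75 · ln(0.529412) = −0.75 · (-0.635988) = 0.4770.

0.4770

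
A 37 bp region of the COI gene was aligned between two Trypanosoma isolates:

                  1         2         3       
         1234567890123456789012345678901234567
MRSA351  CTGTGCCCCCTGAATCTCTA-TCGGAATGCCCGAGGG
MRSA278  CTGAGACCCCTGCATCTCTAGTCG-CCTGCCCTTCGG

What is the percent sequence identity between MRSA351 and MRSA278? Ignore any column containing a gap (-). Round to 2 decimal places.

Excluding the 2 gap columns leaves 35 comparable sites.
Differing sites — 4:T/A; 6:C/A; 13:A/C; 26:A/C; 27:A/C; 33:G/T; 34:A/T; 35:G/C.
27 of the 35 comparable sites match, so the percent identity is 27/35 × 100 = 77.14%.

77.14%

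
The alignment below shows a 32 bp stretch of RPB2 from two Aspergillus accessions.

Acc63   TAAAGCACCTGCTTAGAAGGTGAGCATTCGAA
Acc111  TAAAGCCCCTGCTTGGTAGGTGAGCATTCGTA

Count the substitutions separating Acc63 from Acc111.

4

Differing sites — 7:A/C; 15:A/G; 17:A/T; 31:A/T.
That gives 4 mismatches out of 32 aligned sites, so the Hamming distance is 4.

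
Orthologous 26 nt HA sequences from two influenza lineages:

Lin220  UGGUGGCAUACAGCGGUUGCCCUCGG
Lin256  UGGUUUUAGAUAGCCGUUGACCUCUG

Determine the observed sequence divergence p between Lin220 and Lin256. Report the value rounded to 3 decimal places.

0.308

The sequences differ at positions 5 (G/U), 6 (G/U), 7 (C/U), 9 (U/G), 11 (C/U), 15 (G/C), 20 (C/A), 25 (G/U).
There are 8 differences over 26 sites, so p = 8/26 = 0.308.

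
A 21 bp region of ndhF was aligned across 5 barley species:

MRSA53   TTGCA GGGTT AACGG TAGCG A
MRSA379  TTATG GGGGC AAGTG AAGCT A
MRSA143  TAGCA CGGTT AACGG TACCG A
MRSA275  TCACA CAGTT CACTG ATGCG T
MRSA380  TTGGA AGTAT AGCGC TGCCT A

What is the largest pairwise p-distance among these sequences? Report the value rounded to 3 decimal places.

0.762

Pairwise Hamming distances:
  MRSA53 vs MRSA379: 9
  MRSA53 vs MRSA143: 3
  MRSA53 vs MRSA275: 9
  MRSA53 vs MRSA380: 9
  MRSA379 vs MRSA143: 12
  MRSA379 vs MRSA275: 12
  MRSA379 vs MRSA380: 14
  MRSA143 vs MRSA275: 9
  MRSA143 vs MRSA380: 9
  MRSA275 vs MRSA380: 16
The largest is 16 mismatches, between MRSA275 and MRSA380; p = 16/21 = 0.762.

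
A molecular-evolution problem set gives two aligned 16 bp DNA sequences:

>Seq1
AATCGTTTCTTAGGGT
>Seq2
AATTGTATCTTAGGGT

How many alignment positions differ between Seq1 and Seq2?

2

Mismatches occur at site 4 (C→T), site 7 (T→A).
That gives 2 mismatches out of 16 aligned sites, so the Hamming distance is 2.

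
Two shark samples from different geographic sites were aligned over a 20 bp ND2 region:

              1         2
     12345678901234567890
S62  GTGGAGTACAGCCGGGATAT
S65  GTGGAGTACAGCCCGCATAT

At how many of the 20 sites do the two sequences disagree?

2

Mismatches occur at site 14 (G↔C), site 16 (G↔C).
That gives 2 mismatches out of 20 aligned sites, so the Hamming distance is 2.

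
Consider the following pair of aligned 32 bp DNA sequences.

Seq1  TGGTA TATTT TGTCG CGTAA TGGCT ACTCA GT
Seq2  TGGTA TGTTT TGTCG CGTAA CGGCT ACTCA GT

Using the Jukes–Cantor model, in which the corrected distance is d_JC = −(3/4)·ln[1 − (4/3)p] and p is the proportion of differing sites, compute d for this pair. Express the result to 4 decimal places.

0.0653

Mismatches occur at site 7 (A/G), site 21 (T/C).
p = 2/32 = 0.062500.
d = −0.75 · ln(1 − (4/3)·0.062500) = −0.75 · ln(0.916667) = −0.75 · (-0.087011) = 0.0653.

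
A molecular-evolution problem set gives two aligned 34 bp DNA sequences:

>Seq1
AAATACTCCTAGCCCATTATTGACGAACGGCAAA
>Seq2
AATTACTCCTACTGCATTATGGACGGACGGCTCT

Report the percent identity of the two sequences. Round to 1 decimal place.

Mismatches occur at site 3 (A↔T), site 12 (G↔C), site 13 (C↔T), site 14 (C↔G), site 21 (T↔G), site 26 (A↔G), site 32 (A↔T), site 33 (A↔C), site 34 (A↔T).
25 of the 34 sites match, so the percent identity is 25/34 × 100 = 73.5%.

73.5%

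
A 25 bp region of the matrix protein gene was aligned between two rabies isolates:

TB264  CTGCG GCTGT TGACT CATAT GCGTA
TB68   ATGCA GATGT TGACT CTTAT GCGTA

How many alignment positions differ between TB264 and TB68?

The sequences differ at positions 1 (C/A), 5 (G/A), 7 (C/A), 17 (A/T).
That gives 4 mismatches out of 25 aligned sites, so the Hamming distance is 4.

4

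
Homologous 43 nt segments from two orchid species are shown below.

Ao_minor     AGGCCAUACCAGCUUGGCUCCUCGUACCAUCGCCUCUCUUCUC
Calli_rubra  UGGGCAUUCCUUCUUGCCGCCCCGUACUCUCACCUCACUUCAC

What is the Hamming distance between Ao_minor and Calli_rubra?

Mismatches occur at site 1 (A↔U), site 4 (C↔G), site 8 (A↔U), site 11 (A↔U), site 12 (G↔U), site 17 (G↔C), site 19 (U↔G), site 22 (U↔C), site 28 (C↔U), site 29 (A↔C), site 32 (G↔A), site 37 (U↔A), site 42 (U↔A).
That gives 13 mismatches out of 43 aligned sites, so the Hamming distance is 13.

13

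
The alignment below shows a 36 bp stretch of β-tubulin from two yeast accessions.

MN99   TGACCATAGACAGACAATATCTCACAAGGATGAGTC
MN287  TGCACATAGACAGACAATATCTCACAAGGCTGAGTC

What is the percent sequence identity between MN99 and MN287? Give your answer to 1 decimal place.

91.7%

The sequences differ at positions 3 (A/C), 4 (C/A), 30 (A/C).
33 of the 36 sites match, so the percent identity is 33/36 × 100 = 91.7%.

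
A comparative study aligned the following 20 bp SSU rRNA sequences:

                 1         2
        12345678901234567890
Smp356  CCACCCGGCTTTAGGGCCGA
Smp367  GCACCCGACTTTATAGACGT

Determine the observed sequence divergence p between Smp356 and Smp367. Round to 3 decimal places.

0.300

Differing sites — 1:C/G; 8:G/A; 14:G/T; 15:G/A; 17:C/A; 20:A/T.
There are 6 differences over 20 sites, so p = 6/20 = 0.300.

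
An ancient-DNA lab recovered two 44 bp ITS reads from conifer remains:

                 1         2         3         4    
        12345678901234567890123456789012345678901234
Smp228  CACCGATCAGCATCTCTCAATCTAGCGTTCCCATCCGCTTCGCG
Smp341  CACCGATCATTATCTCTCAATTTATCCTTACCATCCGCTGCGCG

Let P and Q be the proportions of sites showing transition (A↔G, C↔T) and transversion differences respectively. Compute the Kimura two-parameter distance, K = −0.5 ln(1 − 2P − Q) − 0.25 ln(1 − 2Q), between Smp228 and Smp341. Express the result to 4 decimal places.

0.1789

Mismatches occur at site 10 (G→T, transversion), site 11 (C→T, transition), site 22 (C→T, transition), site 25 (G→T, transversion), site 27 (G→C, transversion), site 30 (C→A, transversion), site 40 (T→G, transversion).
Of the 7 differences, 2 transitions and 5 transversions over 44 sites: P = 2/44 = 0.045455, Q = 5/44 = 0.113636.
d = −0.5·ln(0.795454) − 0.25·ln(0.772728) = −0.5·(-0.228842) − 0.25·(-0.257828) = 0.1789.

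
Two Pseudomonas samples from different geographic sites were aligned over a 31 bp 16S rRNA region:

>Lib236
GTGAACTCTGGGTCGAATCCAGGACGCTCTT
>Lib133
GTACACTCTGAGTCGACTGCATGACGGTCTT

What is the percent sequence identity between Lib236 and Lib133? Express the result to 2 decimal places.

77.42%

The sequences differ at positions 3 (G/A), 4 (A/C), 11 (G/A), 17 (A/C), 19 (C/G), 22 (G/T), 27 (C/G).
24 of the 31 sites match, so the percent identity is 24/31 × 100 = 77.42%.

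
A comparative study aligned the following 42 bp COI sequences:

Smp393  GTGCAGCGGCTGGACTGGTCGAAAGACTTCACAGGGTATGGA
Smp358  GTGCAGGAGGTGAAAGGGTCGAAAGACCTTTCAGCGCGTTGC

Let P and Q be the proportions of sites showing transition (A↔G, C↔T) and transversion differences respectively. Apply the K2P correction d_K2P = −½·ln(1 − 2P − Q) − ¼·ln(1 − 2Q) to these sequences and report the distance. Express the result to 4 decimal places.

0.4432

Mismatches occur at site 7 (C↔G, transversion), site 8 (G↔A, transition), site 10 (C↔G, transversion), site 13 (G↔A, transition), site 15 (C↔A, transversion), site 16 (T↔G, transversion), site 28 (T↔C, transition), site 30 (C↔T, transition), site 31 (A↔T, transversion), site 35 (G↔C, transversion), site 37 (T↔C, transition), site 38 (A↔G, transition), site 40 (G↔T, transversion), site 42 (A↔C, transversion).
Of the 14 differences, 6 transitions and 8 transversions over 42 sites: P = 6/42 = 0.142857, Q = 8/42 = 0.190476.
d = −0.5·ln(0.523810) − 0.25·ln(0.619048) = −0.5·(-0.646626) − 0.25·(-0.479572) = 0.4432.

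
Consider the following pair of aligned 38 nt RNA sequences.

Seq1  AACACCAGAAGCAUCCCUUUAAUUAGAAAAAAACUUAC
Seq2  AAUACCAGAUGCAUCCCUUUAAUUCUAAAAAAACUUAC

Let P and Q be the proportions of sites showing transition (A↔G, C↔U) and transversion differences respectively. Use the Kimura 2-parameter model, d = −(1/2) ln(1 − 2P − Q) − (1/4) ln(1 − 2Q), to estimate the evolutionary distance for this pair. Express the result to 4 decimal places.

0.1135

Mismatches occur at site 3 (C→U, transition), site 10 (A→U, transversion), site 25 (A→C, transversion), site 26 (G→U, transversion).
Of the 4 differences, 1 transition and 3 transversions over 38 sites: P = 1/38 = 0.026316, Q = 3/38 = 0.078947.
d = −0.5·ln(0.868421) − 0.25·ln(0.842106) = −0.5·(-0.141079) − 0.25·(-0.171849) = 0.1135.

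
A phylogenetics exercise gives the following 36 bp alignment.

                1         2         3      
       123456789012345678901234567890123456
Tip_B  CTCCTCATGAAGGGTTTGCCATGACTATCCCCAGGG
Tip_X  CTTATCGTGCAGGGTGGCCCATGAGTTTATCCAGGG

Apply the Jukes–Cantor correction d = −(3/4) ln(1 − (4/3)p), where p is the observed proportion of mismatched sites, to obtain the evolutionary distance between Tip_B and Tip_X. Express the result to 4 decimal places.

Mismatches occur at site 3 (C/T), site 4 (C/A), site 7 (A/G), site 10 (A/C), site 16 (T/G), site 17 (T/G), site 18 (G/C), site 25 (C/G), site 27 (A/T), site 29 (C/A), site 30 (C/T).
p = 11/36 = 0.305556.
d = −0.75 · ln(1 − (4/3)·0.305556) = −0.75 · ln(0.592592) = −0.75 · (-0.523249) = 0.3924.

0.3924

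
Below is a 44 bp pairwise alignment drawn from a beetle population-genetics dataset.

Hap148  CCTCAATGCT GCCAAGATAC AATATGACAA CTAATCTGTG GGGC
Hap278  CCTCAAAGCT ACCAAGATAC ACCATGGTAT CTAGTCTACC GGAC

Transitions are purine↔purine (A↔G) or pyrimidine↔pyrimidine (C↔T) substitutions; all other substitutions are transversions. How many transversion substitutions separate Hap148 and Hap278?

Mismatches occur at site 7 (T↔A, transversion), site 11 (G↔A, transition), site 22 (A↔C, transversion), site 23 (T↔C, transition), site 27 (A↔G, transition), site 28 (C↔T, transition), site 30 (A↔T, transversion), site 34 (A↔G, transition), site 38 (G↔A, transition), site 39 (T↔C, transition), site 40 (G↔C, transversion), site 43 (G↔A, transition).
Of the 12 differences, 8 transitions and 4 transversions, so the answer is 4.

4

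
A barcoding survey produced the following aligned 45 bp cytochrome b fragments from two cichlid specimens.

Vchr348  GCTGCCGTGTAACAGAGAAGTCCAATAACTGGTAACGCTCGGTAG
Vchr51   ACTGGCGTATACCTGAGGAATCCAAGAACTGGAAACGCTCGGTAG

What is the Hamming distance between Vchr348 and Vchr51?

9

The sequences differ at positions 1 (G/A), 5 (C/G), 9 (G/A), 12 (A/C), 14 (A/T), 18 (A/G), 20 (G/A), 26 (T/G), 33 (T/A).
That gives 9 mismatches out of 45 aligned sites, so the Hamming distance is 9.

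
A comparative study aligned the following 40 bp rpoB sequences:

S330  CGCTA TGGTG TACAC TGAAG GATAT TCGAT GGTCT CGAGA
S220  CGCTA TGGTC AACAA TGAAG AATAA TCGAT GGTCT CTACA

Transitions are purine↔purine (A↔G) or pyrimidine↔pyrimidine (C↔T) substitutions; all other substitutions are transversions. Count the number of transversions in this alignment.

6

The sequences differ at positions 10 (G/C, transversion), 11 (T/A, transversion), 15 (C/A, transversion), 21 (G/A, transition), 25 (T/A, transversion), 37 (G/T, transversion), 39 (G/C, transversion).
Of the 7 differences, 1 transition and 6 transversions, so the answer is 6.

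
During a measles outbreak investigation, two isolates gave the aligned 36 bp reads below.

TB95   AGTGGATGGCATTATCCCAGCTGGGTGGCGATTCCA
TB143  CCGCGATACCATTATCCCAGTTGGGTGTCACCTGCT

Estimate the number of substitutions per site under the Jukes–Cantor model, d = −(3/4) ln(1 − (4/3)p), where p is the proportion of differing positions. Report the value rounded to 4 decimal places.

0.4926

Mismatches occur at site 1 (A→C), site 2 (G→C), site 3 (T→G), site 4 (G→C), site 8 (G→A), site 9 (G→C), site 21 (C→T), site 28 (G→T), site 30 (G→A), site 31 (A→C), site 32 (T→C), site 34 (C→G), site 36 (A→T).
p = 13/36 = 0.361111.
d = −0.75 · ln(1 − (4/3)·0.361111) = −0.75 · ln(0.518519) = −0.75 · (-0.656779) = 0.4926.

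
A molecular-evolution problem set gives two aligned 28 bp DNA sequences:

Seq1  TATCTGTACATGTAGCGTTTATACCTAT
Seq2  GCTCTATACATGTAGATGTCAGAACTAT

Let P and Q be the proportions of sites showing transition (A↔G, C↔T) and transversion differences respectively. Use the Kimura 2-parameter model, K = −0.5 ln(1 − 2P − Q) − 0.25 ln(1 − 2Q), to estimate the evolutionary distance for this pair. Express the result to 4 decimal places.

0.4228

Differing sites — 1:T/G (Tv); 2:A/C (Tv); 6:G/A (Ti); 16:C/A (Tv); 17:G/T (Tv); 18:T/G (Tv); 20:T/C (Ti); 22:T/G (Tv); 24:C/A (Tv).
Of the 9 differences, 2 transitions and 7 transversions over 28 sites: P = 2/28 = 0.071429, Q = 7/28 = 0.250000.
d = −0.5·ln(0.607142) − 0.25·ln(0.500000) = −0.5·(-0.498993) − 0.25·(-0.693147) = 0.4228.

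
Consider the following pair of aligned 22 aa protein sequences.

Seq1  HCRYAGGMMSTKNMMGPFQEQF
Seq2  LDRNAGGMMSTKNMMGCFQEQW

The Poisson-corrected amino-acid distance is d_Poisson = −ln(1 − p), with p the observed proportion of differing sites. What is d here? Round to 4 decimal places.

Differing sites — 1:H/L; 2:C/D; 4:Y/N; 17:P/C; 22:F/W.
p = 5/22 = 0.227273.
d = −ln(1 − 0.227273) = −ln(0.772727) = 0.2578.

0.2578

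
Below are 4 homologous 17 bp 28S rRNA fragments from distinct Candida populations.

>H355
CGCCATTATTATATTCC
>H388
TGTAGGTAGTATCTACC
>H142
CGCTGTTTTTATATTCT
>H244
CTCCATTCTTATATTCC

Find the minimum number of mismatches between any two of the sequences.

2

Pairwise Hamming distances:
  H355 vs H388: 8
  H355 vs H142: 4
  H355 vs H244: 2
  H388 vs H142: 9
  H388 vs H244: 10
  H142 vs H244: 5
The smallest is 2, between H355 and H244.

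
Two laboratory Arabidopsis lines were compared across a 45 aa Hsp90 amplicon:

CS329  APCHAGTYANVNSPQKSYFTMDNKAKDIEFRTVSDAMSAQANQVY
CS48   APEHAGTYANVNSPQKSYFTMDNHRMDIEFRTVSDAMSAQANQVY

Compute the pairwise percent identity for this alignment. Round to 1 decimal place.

Differing sites — 3:C/E; 24:K/H; 25:A/R; 26:K/M.
41 of the 45 sites match, so the percent identity is 41/45 × 100 = 91.1%.

91.1%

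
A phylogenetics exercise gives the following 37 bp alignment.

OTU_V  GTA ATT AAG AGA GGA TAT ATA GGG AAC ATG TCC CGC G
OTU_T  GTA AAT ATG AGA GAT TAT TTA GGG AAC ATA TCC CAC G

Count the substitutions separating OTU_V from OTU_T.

7

The sequences differ at positions 5 (T/A), 8 (A/T), 14 (G/A), 15 (A/T), 19 (A/T), 30 (G/A), 35 (G/A).
That gives 7 mismatches out of 37 aligned sites, so the Hamming distance is 7.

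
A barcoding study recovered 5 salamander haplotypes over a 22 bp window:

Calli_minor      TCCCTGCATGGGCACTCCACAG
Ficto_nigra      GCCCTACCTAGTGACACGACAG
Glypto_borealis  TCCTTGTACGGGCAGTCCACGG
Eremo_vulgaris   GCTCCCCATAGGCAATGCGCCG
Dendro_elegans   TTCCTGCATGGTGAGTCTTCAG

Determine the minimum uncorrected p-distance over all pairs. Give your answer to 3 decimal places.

Pairwise Hamming distances:
  Calli_minor vs Ficto_nigra: 8
  Calli_minor vs Glypto_borealis: 5
  Calli_minor vs Eremo_vulgaris: 9
  Calli_minor vs Dendro_elegans: 6
  Ficto_nigra vs Glypto_borealis: 13
  Ficto_nigra vs Eremo_vulgaris: 12
  Ficto_nigra vs Dendro_elegans: 9
  Glypto_borealis vs Eremo_vulgaris: 12
  Glypto_borealis vs Dendro_elegans: 9
  Eremo_vulgaris vs Dendro_elegans: 13
The smallest is 5 mismatches, between Calli_minor and Glypto_borealis; p = 5/22 = 0.227.

0.227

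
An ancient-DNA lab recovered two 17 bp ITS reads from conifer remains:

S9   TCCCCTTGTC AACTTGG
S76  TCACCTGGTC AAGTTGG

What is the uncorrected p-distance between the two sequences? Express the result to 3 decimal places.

0.176

Mismatches occur at site 3 (C→A), site 7 (T→G), site 13 (C→G).
There are 3 differences over 17 sites, so p = 3/17 = 0.176.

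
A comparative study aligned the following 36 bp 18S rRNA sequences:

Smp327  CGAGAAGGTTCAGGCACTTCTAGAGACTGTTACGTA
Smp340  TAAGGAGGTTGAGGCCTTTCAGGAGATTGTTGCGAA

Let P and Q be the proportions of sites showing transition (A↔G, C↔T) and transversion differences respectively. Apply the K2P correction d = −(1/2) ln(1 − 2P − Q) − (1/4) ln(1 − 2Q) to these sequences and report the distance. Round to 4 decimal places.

Differing sites — 1:C/T (Ti); 2:G/A (Ti); 5:A/G (Ti); 11:C/G (Tv); 16:A/C (Tv); 17:C/T (Ti); 21:T/A (Tv); 22:A/G (Ti); 27:C/T (Ti); 32:A/G (Ti); 35:T/A (Tv).
Of the 11 differences, 7 transitions and 4 transversions over 36 sites: P = 7/36 = 0.194444, Q = 4/36 = 0.111111.
d = −0.5·ln(0.500001) − 0.25·ln(0.777778) = −0.5·(-0.693145) − 0.25·(-0.251314) = 0.4094.

0.4094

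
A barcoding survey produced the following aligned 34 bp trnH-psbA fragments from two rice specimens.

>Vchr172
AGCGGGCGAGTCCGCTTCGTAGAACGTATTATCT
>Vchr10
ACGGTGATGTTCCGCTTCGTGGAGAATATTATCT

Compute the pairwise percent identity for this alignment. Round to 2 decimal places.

67.65%

Differing sites — 2:G/C; 3:C/G; 5:G/T; 7:C/A; 8:G/T; 9:A/G; 10:G/T; 21:A/G; 24:A/G; 25:C/A; 26:G/A.
23 of the 34 sites match, so the percent identity is 23/34 × 100 = 67.65%.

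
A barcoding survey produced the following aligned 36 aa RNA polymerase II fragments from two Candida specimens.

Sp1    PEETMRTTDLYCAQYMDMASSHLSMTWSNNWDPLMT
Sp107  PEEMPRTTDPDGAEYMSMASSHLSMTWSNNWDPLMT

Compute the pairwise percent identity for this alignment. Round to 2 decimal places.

80.56%

Mismatches occur at site 4 (T/M), site 5 (M/P), site 10 (L/P), site 11 (Y/D), site 12 (C/G), site 14 (Q/E), site 17 (D/S).
29 of the 36 sites match, so the percent identity is 29/36 × 100 = 80.56%.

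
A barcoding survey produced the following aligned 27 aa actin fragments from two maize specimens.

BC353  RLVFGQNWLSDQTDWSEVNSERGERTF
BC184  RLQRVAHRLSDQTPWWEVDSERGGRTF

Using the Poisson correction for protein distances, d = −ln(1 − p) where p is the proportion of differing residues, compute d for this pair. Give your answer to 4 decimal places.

0.4626

Mismatches occur at site 3 (V/Q), site 4 (F/R), site 5 (G/V), site 6 (Q/A), site 7 (N/H), site 8 (W/R), site 14 (D/P), site 16 (S/W), site 19 (N/D), site 24 (E/G).
p = 10/27 = 0.370370.
d = −ln(1 − 0.370370) = −ln(0.629630) = 0.4626.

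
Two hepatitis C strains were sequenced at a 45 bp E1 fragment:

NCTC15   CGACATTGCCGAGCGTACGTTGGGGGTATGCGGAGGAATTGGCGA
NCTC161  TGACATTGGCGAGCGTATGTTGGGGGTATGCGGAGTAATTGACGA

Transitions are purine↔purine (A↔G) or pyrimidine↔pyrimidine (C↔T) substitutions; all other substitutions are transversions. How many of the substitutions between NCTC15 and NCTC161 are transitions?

3

The sequences differ at positions 1 (C/T, transition), 9 (C/G, transversion), 18 (C/T, transition), 36 (G/T, transversion), 42 (G/A, transition).
Of the 5 differences, 3 transitions and 2 transversions, so the answer is 3.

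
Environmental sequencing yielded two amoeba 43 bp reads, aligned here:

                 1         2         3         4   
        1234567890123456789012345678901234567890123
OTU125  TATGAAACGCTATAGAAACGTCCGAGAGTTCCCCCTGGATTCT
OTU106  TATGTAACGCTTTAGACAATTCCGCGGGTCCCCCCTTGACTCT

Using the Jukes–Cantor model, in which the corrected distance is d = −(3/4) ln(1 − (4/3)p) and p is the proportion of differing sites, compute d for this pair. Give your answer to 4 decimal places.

The sequences differ at positions 5 (A/T), 12 (A/T), 17 (A/C), 19 (C/A), 20 (G/T), 25 (A/C), 27 (A/G), 30 (T/C), 37 (G/T), 40 (T/C).
p = 10/43 = 0.232558.
d = −0.75 · ln(1 − (4/3)·0.232558) = −0.75 · ln(0.689923) = −0.75 · (-0.371175) = 0.2784.

0.2784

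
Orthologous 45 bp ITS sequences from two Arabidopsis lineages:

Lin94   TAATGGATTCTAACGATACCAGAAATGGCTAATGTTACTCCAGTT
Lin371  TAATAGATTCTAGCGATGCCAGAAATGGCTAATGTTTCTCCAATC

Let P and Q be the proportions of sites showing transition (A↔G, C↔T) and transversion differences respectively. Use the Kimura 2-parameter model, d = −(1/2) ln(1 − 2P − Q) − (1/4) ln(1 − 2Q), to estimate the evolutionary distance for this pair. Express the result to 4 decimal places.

Differing sites — 5:G/A (Ti); 13:A/G (Ti); 18:A/G (Ti); 37:A/T (Tv); 43:G/A (Ti); 45:T/C (Ti).
Of the 6 differences, 5 transitions and 1 transversion over 45 sites: P = 5/45 = 0.111111, Q = 1/45 = 0.022222.
d = −0.5·ln(0.755556) − 0.25·ln(0.955556) = −0.5·(-0.280301) − 0.25·(-0.045462) = 0.1515.

0.1515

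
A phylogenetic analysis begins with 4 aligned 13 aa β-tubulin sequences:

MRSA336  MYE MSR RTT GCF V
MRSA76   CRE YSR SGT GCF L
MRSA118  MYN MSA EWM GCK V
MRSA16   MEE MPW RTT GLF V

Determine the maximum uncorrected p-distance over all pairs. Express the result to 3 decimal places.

Pairwise Hamming distances:
  MRSA336 vs MRSA76: 6
  MRSA336 vs MRSA118: 6
  MRSA336 vs MRSA16: 4
  MRSA76 vs MRSA118: 10
  MRSA76 vs MRSA16: 9
  MRSA118 vs MRSA16: 9
The largest is 10 mismatches, between MRSA76 and MRSA118; p = 10/13 = 0.769.

0.769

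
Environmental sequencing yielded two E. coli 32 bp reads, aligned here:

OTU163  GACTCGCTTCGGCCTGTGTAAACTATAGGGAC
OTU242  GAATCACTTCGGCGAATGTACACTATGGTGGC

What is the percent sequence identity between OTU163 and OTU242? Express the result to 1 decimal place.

Mismatches occur at site 3 (C/A), site 6 (G/A), site 14 (C/G), site 15 (T/A), site 16 (G/A), site 21 (A/C), site 27 (A/G), site 29 (G/T), site 31 (A/G).
23 of the 32 sites match, so the percent identity is 23/32 × 100 = 71.9%.

71.9%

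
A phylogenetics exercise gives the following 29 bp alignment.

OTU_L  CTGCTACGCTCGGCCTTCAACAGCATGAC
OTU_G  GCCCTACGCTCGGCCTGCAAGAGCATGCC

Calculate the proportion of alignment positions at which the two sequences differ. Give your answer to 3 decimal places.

Mismatches occur at site 1 (C/G), site 2 (T/C), site 3 (G/C), site 17 (T/G), site 21 (C/G), site 28 (A/C).
There are 6 differences over 29 sites, so p = 6/29 = 0.207.

0.207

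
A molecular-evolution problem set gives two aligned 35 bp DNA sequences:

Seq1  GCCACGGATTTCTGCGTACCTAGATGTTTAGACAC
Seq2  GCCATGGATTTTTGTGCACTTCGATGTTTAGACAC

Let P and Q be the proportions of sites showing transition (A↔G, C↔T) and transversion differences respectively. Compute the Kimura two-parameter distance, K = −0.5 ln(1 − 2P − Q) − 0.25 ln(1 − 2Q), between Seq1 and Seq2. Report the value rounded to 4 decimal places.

Differing sites — 5:C/T (Ti); 12:C/T (Ti); 15:C/T (Ti); 17:T/C (Ti); 20:C/T (Ti); 22:A/C (Tv).
Of the 6 differences, 5 transitions and 1 transversion over 35 sites: P = 5/35 = 0.142857, Q = 1/35 = 0.028571.
d = −0.5·ln(0.685715) − 0.25·ln(0.942858) = −0.5·(-0.377293) − 0.25·(-0.058840) = 0.2034.

0.2034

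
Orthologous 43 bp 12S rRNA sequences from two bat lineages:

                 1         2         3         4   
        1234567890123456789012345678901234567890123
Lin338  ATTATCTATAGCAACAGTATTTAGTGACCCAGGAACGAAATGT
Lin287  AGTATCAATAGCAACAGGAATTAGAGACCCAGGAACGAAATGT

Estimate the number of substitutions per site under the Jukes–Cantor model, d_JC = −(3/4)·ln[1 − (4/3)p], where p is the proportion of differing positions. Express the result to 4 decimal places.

The sequences differ at positions 2 (T/G), 7 (T/A), 18 (T/G), 20 (T/A), 25 (T/A).
p = 5/43 = 0.116279.
d = −0.75 · ln(1 − (4/3)·0.116279) = −0.75 · ln(0.844961) = −0.75 · (-0.168465) = 0.1263.

0.1263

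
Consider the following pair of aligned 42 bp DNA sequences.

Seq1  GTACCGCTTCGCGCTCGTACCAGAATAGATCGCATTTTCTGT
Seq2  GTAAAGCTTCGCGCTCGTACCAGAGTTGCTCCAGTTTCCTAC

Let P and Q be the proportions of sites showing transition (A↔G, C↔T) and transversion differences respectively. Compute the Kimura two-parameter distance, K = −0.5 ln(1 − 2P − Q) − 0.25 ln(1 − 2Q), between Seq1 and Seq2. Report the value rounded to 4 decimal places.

0.3239

The sequences differ at positions 4 (C/A, transversion), 5 (C/A, transversion), 25 (A/G, transition), 27 (A/T, transversion), 29 (A/C, transversion), 32 (G/C, transversion), 33 (C/A, transversion), 34 (A/G, transition), 38 (T/C, transition), 41 (G/A, transition), 42 (T/C, transition).
Of the 11 differences, 5 transitions and 6 transversions over 42 sites: P = 5/42 = 0.119048, Q = 6/42 = 0.142857.
d = −0.5·ln(0.619047) − 0.25·ln(0.714286) = −0.5·(-0.479574) − 0.25·(-0.336472) = 0.3239.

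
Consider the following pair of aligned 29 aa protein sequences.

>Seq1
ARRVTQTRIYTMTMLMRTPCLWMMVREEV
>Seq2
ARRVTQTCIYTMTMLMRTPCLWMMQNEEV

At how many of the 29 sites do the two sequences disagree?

Differing sites — 8:R/C; 25:V/Q; 26:R/N.
That gives 3 mismatches out of 29 aligned sites, so the Hamming distance is 3.

3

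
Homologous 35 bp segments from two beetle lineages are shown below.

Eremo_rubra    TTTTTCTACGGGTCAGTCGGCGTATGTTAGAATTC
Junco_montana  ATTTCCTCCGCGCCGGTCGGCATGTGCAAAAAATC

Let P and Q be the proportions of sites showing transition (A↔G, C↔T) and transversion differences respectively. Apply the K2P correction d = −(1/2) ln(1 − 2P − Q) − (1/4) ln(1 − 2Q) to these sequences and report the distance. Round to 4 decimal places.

0.4755

Mismatches occur at site 1 (T↔A, transversion), site 5 (T↔C, transition), site 8 (A↔C, transversion), site 11 (G↔C, transversion), site 13 (T↔C, transition), site 15 (A↔G, transition), site 22 (G↔A, transition), site 24 (A↔G, transition), site 27 (T↔C, transition), site 28 (T↔A, transversion), site 30 (G↔A, transition), site 33 (T↔A, transversion).
Of the 12 differences, 7 transitions and 5 transversions over 35 sites: P = 7/35 = 0.200000, Q = 5/35 = 0.142857.
d = −0.5·ln(0.457143) − 0.25·ln(0.714286) = −0.5·(-0.782759) − 0.25·(-0.336472) = 0.4755.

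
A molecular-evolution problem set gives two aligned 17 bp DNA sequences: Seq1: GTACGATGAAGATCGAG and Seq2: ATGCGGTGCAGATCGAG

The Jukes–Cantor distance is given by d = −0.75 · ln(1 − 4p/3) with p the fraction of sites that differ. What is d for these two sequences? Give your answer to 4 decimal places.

0.2824

Differing sites — 1:G/A; 3:A/G; 6:A/G; 9:A/C.
p = 4/17 = 0.235294.
d = −0.75 · ln(1 − (4/3)·0.235294) = −0.75 · ln(0.686275) = −0.75 · (-0.376477) = 0.2824.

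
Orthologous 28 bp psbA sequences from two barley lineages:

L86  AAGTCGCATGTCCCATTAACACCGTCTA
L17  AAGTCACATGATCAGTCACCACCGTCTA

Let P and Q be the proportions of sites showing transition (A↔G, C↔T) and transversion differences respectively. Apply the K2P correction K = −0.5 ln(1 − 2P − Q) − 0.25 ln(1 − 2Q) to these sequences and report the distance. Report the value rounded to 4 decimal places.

The sequences differ at positions 6 (G/A, transition), 11 (T/A, transversion), 12 (C/T, transition), 14 (C/A, transversion), 15 (A/G, transition), 17 (T/C, transition), 19 (A/C, transversion).
Of the 7 differences, 4 transitions and 3 transversions over 28 sites: P = 4/28 = 0.142857, Q = 3/28 = 0.107143.
d = −0.5·ln(0.607143) − 0.25·ln(0.785714) = −0.5·(-0.498991) − 0.25·(-0.241162) = 0.3098.

0.3098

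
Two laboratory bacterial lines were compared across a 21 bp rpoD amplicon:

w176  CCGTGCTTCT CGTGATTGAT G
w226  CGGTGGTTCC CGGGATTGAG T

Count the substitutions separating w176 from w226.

Differing sites — 2:C/G; 6:C/G; 10:T/C; 13:T/G; 20:T/G; 21:G/T.
That gives 6 mismatches out of 21 aligned sites, so the Hamming distance is 6.

6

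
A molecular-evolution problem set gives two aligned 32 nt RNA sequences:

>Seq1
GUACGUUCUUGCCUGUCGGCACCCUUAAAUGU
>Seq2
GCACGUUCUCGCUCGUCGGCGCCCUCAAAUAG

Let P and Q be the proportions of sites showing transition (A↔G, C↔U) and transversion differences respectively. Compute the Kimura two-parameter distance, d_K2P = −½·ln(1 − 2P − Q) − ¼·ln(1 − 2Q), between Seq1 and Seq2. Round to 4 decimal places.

The sequences differ at positions 2 (U/C, transition), 10 (U/C, transition), 13 (C/U, transition), 14 (U/C, transition), 21 (A/G, transition), 26 (U/C, transition), 31 (G/A, transition), 32 (U/G, transversion).
Of the 8 differences, 7 transitions and 1 transversion over 32 sites: P = 7/32 = 0.218750, Q = 1/32 = 0.031250.
d = −0.5·ln(0.531250) − 0.25·ln(0.937500) = −0.5·(-0.632523) − 0.25·(-0.064539) = 0.3324.

0.3324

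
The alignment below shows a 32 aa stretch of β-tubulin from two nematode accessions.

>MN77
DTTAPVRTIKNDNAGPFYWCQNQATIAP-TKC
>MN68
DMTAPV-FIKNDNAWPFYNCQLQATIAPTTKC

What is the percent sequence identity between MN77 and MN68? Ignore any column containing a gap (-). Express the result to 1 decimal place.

Excluding the 2 gap columns leaves 30 comparable sites.
Mismatches occur at site 2 (T→M), site 8 (T→F), site 15 (G→W), site 19 (W→N), site 22 (N→L).
25 of the 30 comparable sites match, so the percent identity is 25/30 × 100 = 83.3%.

83.3%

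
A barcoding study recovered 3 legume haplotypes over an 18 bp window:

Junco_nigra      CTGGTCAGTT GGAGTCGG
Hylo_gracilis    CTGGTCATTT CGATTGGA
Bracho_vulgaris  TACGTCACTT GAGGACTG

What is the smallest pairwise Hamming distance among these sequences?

5

Pairwise Hamming distances:
  Junco_nigra vs Hylo_gracilis: 5
  Junco_nigra vs Bracho_vulgaris: 8
  Hylo_gracilis vs Bracho_vulgaris: 12
The smallest is 5, between Junco_nigra and Hylo_gracilis.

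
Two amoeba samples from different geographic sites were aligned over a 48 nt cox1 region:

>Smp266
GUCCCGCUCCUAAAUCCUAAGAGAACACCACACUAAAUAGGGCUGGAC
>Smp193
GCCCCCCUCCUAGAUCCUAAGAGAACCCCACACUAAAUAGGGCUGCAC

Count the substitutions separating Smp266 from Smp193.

5

Differing sites — 2:U/C; 6:G/C; 13:A/G; 27:A/C; 46:G/C.
That gives 5 mismatches out of 48 aligned sites, so the Hamming distance is 5.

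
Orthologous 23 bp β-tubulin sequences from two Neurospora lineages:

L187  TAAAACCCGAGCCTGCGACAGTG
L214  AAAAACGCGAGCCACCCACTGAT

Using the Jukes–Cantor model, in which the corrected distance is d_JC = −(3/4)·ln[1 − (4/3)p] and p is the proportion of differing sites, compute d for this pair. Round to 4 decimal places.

0.4674

The sequences differ at positions 1 (T/A), 7 (C/G), 14 (T/A), 15 (G/C), 17 (G/C), 20 (A/T), 22 (T/A), 23 (G/T).
p = 8/23 = 0.347826.
d = −0.75 · ln(1 − (4/3)·0.347826) = −0.75 · ln(0.536232) = −0.75 · (-0.623188) = 0.4674.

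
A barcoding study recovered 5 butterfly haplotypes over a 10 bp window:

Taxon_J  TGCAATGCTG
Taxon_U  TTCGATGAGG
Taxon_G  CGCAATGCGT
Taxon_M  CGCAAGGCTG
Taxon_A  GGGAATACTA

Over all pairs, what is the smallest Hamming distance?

Pairwise Hamming distances:
  Taxon_J vs Taxon_U: 4
  Taxon_J vs Taxon_G: 3
  Taxon_J vs Taxon_M: 2
  Taxon_J vs Taxon_A: 4
  Taxon_U vs Taxon_G: 5
  Taxon_U vs Taxon_M: 6
  Taxon_U vs Taxon_A: 8
  Taxon_G vs Taxon_M: 3
  Taxon_G vs Taxon_A: 5
  Taxon_M vs Taxon_A: 5
The smallest is 2, between Taxon_J and Taxon_M.

2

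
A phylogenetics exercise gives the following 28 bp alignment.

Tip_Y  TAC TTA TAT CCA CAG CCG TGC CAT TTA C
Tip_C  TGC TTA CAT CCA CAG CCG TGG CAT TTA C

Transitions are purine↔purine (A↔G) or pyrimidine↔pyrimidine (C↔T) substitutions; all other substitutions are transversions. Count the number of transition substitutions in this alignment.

Mismatches occur at site 2 (A→G, transition), site 7 (T→C, transition), site 21 (C→G, transversion).
Of the 3 differences, 2 transitions and 1 transversion, so the answer is 2.

2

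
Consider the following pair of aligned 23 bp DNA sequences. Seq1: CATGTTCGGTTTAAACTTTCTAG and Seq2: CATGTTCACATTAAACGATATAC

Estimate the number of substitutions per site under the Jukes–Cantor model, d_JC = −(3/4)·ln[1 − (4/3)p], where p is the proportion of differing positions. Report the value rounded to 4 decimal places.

0.3904

Mismatches occur at site 8 (G/A), site 9 (G/C), site 10 (T/A), site 17 (T/G), site 18 (T/A), site 20 (C/A), site 23 (G/C).
p = 7/23 = 0.304348.
d = −0.75 · ln(1 − (4/3)·0.304348) = −0.75 · ln(0.594203) = −0.75 · (-0.520534) = 0.3904.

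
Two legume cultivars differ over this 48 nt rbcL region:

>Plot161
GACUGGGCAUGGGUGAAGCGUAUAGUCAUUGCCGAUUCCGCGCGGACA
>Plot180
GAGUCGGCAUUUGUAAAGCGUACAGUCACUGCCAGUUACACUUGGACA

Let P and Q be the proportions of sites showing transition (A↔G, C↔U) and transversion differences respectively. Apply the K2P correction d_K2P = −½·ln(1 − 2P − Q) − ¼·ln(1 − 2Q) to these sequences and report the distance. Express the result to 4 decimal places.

Differing sites — 3:C/G (Tv); 5:G/C (Tv); 11:G/U (Tv); 12:G/U (Tv); 15:G/A (Ti); 23:U/C (Ti); 29:U/C (Ti); 34:G/A (Ti); 35:A/G (Ti); 38:C/A (Tv); 40:G/A (Ti); 42:G/U (Tv); 43:C/U (Ti).
Of the 13 differences, 7 transitions and 6 transversions over 48 sites: P = 7/48 = 0.145833, Q = 6/48 = 0.125000.
d = −0.5·ln(0.583334) − 0.25·ln(0.750000) = −0.5·(-0.538995) − 0.25·(-0.287682) = 0.3414.

0.3414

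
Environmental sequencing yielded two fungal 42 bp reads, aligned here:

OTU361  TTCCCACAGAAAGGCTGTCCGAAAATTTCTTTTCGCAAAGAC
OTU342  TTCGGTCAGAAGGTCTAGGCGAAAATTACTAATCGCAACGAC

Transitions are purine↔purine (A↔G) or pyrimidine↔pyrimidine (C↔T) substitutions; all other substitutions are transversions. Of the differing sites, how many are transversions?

10

Differing sites — 4:C/G (Tv); 5:C/G (Tv); 6:A/T (Tv); 12:A/G (Ti); 14:G/T (Tv); 17:G/A (Ti); 18:T/G (Tv); 19:C/G (Tv); 28:T/A (Tv); 31:T/A (Tv); 32:T/A (Tv); 39:A/C (Tv).
Of the 12 differences, 2 transitions and 10 transversions, so the answer is 10.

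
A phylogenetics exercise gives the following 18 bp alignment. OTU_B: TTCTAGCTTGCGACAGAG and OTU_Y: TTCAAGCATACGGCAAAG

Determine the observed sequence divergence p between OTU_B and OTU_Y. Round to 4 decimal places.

Mismatches occur at site 4 (T↔A), site 8 (T↔A), site 10 (G↔A), site 13 (A↔G), site 16 (G↔A).
There are 5 differences over 18 sites, so p = 5/18 = 0.2778.

0.2778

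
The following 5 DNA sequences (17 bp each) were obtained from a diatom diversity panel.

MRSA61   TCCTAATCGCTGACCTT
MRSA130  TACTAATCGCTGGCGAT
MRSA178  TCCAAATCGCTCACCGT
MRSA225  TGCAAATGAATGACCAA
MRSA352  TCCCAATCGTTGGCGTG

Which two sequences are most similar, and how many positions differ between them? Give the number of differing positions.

3

Pairwise Hamming distances:
  MRSA61 vs MRSA130: 4
  MRSA61 vs MRSA178: 3
  MRSA61 vs MRSA225: 7
  MRSA61 vs MRSA352: 5
  MRSA130 vs MRSA178: 6
  MRSA130 vs MRSA225: 8
  MRSA130 vs MRSA352: 5
  MRSA178 vs MRSA225: 7
  MRSA178 vs MRSA352: 7
  MRSA225 vs MRSA352: 9
The smallest is 3, between MRSA61 and MRSA178.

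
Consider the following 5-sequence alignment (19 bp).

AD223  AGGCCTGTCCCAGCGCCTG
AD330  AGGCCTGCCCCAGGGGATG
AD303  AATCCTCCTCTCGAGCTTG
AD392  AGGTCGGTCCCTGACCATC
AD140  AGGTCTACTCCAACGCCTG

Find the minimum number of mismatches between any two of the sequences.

Pairwise Hamming distances:
  AD223 vs AD330: 4
  AD223 vs AD303: 9
  AD223 vs AD392: 7
  AD223 vs AD140: 5
  AD330 vs AD303: 9
  AD330 vs AD392: 8
  AD330 vs AD140: 7
  AD303 vs AD392: 12
  AD303 vs AD140: 9
  AD392 vs AD140: 10
The smallest is 4, between AD223 and AD330.

4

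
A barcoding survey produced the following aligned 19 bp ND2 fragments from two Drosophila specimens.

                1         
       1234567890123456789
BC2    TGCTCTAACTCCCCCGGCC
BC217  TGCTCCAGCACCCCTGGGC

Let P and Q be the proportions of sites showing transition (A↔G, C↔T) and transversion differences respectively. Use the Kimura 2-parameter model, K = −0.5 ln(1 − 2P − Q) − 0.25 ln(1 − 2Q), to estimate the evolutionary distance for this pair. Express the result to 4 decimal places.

0.3324

The sequences differ at positions 6 (T/C, transition), 8 (A/G, transition), 10 (T/A, transversion), 15 (C/T, transition), 18 (C/G, transversion).
Of the 5 differences, 3 transitions and 2 transversions over 19 sites: P = 3/19 = 0.157895, Q = 2/19 = 0.105263.
d = −0.5·ln(0.578947) − 0.25·ln(0.789474) = −0.5·(-0.546544) − 0.25·(-0.236388) = 0.3324.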